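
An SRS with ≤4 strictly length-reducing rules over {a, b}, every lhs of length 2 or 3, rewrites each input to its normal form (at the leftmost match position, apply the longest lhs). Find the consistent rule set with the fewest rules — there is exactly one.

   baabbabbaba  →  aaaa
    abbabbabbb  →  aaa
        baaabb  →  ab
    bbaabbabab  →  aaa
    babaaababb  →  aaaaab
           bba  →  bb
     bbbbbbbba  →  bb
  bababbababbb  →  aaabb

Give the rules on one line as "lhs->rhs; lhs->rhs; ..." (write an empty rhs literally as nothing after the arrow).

ba->b; bab->a; bbb->

  | baabbabbaba => babbabbaba => ababbaba => aababa => aaaa
  | abbabbabbb => abababbb => aaabbb => aaa
  | baaabb => baabb => babb => ab
  | bbaabbabab => bbabbabab => bababab => aabab => aaa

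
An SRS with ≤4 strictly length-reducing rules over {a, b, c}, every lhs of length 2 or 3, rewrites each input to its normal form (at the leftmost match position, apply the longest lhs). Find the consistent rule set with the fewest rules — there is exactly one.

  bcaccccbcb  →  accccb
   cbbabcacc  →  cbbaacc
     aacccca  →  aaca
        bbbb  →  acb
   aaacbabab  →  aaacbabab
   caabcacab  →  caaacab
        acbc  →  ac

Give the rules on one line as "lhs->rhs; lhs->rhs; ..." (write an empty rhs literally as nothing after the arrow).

  | bcaccccbcb => accccbcb => accccb
  | cbbabcacc => cbbaacc
  | aacccca => aaccca => aacca => aaca
  | bbbb => acb

bbb->ac; bc->; cca->ca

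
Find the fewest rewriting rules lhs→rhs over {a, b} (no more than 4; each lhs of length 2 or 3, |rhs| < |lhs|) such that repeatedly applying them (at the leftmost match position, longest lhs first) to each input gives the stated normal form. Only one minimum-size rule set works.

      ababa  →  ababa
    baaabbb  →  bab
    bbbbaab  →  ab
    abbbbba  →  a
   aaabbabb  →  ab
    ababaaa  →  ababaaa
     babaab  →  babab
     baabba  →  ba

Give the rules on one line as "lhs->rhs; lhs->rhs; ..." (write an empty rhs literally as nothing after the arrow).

aab->ab; bb->b; bba->

  | ababa
  | baaabbb => baabbb => babbb => babb => bab
  | bbbbaab => bbbaab => bbaab => ab
  | abbbbba => abbbba => abbba => abba => a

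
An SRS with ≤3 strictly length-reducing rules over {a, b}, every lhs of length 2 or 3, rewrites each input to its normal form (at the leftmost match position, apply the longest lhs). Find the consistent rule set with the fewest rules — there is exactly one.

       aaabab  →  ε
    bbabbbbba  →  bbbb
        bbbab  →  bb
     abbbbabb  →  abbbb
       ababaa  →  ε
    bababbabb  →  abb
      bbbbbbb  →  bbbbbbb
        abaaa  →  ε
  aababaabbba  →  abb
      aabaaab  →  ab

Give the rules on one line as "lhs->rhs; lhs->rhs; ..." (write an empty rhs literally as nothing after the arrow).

aaa->; ba->; bab->

  | aaabab => bab => ε
  | bbabbbbba => bbbbba => bbbb
  | bbbab => bb
  | abbbbabb => abbbb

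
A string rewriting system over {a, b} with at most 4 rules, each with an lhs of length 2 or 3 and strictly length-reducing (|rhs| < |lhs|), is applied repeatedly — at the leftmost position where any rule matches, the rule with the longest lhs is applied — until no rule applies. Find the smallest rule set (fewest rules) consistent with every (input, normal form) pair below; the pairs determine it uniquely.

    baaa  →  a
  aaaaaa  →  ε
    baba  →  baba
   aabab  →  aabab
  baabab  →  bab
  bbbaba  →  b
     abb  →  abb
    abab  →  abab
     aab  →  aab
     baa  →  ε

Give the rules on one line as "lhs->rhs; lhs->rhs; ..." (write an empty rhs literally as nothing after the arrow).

aaa->; baa->; bba->ab

  | baaa => a
  | aaaaaa => aaa => ε
  | baba
  | aabab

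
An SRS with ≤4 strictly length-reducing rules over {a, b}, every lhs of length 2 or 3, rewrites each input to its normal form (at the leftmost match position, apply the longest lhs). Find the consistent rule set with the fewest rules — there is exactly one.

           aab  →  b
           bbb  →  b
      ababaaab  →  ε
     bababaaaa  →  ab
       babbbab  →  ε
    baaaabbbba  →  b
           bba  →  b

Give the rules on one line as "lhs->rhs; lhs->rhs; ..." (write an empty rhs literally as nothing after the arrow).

aa->b; ba->b; bab->; bb->b

  | aab => bb => b
  | bbb => bb => b
  | ababaaab => aaaab => baab => bab => ε
  | bababaaaa => abaaaa => abaaa => abaa => aba => ab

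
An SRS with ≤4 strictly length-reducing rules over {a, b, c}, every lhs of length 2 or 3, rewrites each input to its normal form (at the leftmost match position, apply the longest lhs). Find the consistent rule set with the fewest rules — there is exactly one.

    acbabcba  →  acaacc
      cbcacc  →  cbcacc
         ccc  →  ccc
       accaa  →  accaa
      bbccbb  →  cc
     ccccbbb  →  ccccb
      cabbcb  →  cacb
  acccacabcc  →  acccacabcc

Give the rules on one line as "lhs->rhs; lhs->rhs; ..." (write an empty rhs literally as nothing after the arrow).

  | acbabcba => acaacba => acaacc
  | cbcacc
  | ccc
  | accaa

ba->c; bab->aa; bb->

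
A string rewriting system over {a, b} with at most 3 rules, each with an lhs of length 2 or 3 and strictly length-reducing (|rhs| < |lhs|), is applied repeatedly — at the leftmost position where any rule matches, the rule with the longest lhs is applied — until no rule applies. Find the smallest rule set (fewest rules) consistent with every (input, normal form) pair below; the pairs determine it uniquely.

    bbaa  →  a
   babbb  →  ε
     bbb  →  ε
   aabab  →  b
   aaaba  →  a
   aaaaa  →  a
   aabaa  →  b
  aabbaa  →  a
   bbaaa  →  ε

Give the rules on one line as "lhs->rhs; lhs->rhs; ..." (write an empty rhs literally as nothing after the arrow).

  | bbaa => aaa => a
  | babbb => bbb => ab => ε
  | bbb => ab => ε
  | aabab => bab => b

aa->; ab->; bb->a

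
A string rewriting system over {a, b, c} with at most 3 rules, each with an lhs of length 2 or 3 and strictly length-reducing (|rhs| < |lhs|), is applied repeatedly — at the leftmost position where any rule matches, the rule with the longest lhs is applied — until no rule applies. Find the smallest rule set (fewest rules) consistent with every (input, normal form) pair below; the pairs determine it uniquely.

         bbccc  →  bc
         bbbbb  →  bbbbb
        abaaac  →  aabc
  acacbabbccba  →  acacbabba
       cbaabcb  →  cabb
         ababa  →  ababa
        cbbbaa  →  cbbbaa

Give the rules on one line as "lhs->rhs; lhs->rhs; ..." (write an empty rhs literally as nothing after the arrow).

aaa->cb; bcb->ab; bcc->

  | bbccc => bc
  | bbbbb
  | abaaac => abcbc => aabc
  | acacbabbccba => acacbabba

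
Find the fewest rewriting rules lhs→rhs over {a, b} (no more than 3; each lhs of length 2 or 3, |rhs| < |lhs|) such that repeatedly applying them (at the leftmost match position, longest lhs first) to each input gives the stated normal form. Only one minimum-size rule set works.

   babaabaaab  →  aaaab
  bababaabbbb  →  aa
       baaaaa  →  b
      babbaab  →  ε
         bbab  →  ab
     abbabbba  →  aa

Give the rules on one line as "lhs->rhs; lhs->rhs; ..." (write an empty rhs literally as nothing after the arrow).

  | babaabaaab => bbaabaaab => aabaaab => aaaab
  | bababaabbbb => bbabaabbbb => abaabbbb => aabbbb => aabb => aa
  | baaaaa => baaaa => baaa => baa => ba => b
  | babbaab => bbbaab => baab => bab => bb => ε

aba->a; ba->b; bb->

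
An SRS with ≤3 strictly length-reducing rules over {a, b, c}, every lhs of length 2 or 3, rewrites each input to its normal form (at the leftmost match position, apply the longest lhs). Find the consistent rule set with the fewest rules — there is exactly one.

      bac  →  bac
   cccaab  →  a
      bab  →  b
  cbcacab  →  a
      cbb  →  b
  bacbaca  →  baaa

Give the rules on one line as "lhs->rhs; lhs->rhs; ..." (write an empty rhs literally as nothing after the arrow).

ab->; ca->a; cb->

  | bac
  | cccaab => ccaab => caab => aab => a
  | bab => b
  | cbcacab => cacab => acab => aab => a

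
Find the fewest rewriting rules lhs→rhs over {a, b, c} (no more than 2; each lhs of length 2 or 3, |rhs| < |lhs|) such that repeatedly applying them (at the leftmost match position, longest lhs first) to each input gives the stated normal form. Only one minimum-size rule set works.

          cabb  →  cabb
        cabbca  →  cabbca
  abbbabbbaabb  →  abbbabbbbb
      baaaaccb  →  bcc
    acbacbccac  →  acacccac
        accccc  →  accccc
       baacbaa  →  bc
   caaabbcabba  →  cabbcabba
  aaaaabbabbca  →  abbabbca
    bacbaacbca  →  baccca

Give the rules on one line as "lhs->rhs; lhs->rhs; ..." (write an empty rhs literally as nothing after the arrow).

  | cabb
  | cabbca
  | abbbabbbaabb => abbbabbbbb
  | baaaaccb => baaccb => bccb => bcc

aa->; cb->c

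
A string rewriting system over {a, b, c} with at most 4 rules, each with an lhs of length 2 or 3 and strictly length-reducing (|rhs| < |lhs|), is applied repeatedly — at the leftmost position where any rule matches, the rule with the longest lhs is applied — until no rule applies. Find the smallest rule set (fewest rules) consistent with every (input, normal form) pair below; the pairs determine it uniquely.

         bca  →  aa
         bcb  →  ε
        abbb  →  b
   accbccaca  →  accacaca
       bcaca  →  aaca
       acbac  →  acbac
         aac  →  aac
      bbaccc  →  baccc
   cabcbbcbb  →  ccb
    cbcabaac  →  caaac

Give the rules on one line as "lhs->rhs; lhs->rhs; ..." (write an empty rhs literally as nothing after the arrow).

ab->; bb->b; bc->a

  | bca => aa
  | bcb => ab => ε
  | abbb => bb => b
  | accbccaca => accacaca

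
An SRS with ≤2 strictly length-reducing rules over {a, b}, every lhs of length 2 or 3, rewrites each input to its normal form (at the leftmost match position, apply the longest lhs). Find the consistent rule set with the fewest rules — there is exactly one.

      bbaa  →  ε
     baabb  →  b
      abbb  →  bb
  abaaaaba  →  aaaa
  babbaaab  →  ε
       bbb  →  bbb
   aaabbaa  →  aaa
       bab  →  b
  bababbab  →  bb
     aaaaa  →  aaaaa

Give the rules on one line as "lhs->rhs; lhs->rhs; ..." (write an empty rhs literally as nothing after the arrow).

  | bbaa => ba => ε
  | baabb => abb => b
  | abbb => bb
  | abaaaaba => aaaaba => aaaa

ab->; ba->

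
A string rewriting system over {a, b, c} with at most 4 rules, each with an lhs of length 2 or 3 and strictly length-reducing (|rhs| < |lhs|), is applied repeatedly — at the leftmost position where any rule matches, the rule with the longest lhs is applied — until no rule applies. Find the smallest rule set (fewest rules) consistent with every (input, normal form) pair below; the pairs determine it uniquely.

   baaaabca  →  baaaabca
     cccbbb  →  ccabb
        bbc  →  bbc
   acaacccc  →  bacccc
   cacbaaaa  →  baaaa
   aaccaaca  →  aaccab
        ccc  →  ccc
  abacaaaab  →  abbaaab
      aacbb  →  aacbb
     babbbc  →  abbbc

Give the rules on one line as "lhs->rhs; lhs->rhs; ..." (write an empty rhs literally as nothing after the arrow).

aca->b; bab->ab; cac->; ccb->ca

  | baaaabca
  | cccbbb => ccabb
  | bbc
  | acaacccc => bacccc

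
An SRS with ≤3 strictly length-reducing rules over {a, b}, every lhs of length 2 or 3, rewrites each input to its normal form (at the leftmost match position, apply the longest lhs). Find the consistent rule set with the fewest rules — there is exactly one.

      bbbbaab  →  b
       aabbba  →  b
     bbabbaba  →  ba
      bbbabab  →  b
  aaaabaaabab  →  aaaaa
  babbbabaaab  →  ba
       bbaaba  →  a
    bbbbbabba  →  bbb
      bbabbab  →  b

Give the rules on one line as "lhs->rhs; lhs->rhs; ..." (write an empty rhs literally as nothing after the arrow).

  | bbbbaab => bbab => b
  | aabbba => abbba => bbba => b
  | bbabbaba => bbaba => ba
  | bbbabab => bbab => b

ab->; abb->bb; bba->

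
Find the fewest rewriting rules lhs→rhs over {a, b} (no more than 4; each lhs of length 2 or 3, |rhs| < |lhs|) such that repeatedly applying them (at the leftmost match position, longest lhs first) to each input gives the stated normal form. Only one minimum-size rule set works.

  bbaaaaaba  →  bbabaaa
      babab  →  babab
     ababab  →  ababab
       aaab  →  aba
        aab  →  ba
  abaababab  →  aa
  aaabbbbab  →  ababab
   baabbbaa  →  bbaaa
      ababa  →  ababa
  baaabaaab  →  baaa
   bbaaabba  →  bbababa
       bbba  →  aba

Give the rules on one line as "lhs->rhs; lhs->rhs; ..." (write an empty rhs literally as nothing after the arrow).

  | bbaaaaaba => bbaaabaa => bbabaaa
  | babab
  | ababab
  | aaab => aba

aab->ba; abb->a; bbb->ab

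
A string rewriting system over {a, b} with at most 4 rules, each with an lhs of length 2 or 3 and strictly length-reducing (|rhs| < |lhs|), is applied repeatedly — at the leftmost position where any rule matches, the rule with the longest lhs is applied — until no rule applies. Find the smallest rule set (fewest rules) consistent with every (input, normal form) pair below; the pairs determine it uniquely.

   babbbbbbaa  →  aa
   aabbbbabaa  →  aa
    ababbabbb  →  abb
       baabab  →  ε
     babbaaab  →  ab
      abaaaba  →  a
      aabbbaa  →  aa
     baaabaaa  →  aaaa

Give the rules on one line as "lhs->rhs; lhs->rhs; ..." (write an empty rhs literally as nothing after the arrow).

  | babbbbbbaa => bbbbbaa => bbbbaa => bbbaa => bbaa => baa => aa
  | aabbbbabaa => bbbbabaa => bbbaa => bbaa => baa => aa
  | ababbabbb => ababbb => abb
  | baabab => aabab => bab => ε

aab->b; ba->a; bab->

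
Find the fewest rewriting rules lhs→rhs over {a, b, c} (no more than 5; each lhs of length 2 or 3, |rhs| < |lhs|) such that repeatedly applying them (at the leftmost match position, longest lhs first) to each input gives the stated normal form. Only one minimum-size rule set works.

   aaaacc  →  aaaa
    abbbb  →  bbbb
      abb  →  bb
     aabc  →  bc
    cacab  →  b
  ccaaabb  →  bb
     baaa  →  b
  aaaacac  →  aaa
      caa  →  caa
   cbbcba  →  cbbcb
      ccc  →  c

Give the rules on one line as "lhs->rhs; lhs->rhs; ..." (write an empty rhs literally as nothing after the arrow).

  | aaaacc => aaaa
  | abbbb => bbbb
  | abb => bb
  | aabc => abc => bc

ab->b; aca->c; ba->b; cc->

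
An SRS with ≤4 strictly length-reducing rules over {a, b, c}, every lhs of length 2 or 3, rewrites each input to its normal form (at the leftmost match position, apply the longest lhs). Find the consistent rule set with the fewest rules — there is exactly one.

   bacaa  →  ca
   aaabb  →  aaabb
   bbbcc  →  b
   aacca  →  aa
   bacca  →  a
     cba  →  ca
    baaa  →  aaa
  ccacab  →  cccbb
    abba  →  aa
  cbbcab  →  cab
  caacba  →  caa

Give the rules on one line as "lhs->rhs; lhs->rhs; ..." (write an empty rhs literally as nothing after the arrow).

  | bacaa => acaa => cba => ca
  | aaabb
  | bbbcc => bbc => b
  | aacca => abca => aa

ac->b; aca->cb; ba->a; bc->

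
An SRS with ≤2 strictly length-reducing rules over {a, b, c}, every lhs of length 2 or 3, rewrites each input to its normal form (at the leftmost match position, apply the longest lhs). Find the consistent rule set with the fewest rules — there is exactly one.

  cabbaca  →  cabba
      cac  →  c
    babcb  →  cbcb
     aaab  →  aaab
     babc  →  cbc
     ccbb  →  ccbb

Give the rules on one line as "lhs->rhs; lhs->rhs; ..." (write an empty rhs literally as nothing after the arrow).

  | cabbaca => cabba
  | cac => c
  | babcb => cbcb
  | aaab

ac->; bab->cb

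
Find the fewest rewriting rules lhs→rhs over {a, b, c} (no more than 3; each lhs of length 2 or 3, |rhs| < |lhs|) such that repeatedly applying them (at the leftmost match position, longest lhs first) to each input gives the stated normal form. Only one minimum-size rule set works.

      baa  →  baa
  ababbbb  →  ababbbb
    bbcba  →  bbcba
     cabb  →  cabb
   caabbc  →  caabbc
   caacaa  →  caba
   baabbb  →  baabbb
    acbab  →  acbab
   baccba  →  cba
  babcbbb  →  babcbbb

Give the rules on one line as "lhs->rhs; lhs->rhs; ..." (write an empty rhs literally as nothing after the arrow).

  | baa
  | ababbbb
  | bbcba
  | cabb

aca->b; bac->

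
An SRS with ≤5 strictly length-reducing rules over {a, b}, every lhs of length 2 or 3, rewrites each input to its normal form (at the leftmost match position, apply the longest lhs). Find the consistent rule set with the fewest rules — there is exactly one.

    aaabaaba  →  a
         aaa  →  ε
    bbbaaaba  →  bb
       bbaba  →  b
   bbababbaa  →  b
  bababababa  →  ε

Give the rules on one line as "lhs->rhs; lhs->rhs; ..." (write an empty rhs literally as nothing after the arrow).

  | aaabaaba => baaba => baba => a
  | aaa => ε
  | bbbaaaba => bbbaaba => bbbaba => bba => bb
  | bbaba => ba => b

aaa->; aab->aa; ba->b; bab->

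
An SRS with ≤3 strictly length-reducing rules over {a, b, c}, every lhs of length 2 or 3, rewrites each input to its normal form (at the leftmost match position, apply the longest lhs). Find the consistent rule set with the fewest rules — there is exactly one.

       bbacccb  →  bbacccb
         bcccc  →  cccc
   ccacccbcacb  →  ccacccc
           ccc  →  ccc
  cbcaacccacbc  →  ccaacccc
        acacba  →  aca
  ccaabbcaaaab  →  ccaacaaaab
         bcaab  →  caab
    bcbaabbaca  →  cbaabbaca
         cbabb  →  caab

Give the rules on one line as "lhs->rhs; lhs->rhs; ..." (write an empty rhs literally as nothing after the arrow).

  | bbacccb
  | bcccc => cccc
  | ccacccbcacb => ccaccccacb => ccacccc
  | ccc

acb->; bab->aa; bc->c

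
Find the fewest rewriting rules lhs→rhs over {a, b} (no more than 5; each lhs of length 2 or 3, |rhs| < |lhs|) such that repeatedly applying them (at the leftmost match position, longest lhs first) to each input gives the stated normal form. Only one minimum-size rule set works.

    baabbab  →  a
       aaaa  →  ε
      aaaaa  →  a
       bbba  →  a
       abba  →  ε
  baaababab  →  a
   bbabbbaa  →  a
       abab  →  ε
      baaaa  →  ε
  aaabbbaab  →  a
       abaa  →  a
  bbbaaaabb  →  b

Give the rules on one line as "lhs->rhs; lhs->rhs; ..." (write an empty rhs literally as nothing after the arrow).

aa->; aab->; ab->a; ba->a

  | baabbab => aabbab => bab => ab => a
  | aaaa => aa => ε
  | aaaaa => aaa => a
  | bbba => bba => ba => a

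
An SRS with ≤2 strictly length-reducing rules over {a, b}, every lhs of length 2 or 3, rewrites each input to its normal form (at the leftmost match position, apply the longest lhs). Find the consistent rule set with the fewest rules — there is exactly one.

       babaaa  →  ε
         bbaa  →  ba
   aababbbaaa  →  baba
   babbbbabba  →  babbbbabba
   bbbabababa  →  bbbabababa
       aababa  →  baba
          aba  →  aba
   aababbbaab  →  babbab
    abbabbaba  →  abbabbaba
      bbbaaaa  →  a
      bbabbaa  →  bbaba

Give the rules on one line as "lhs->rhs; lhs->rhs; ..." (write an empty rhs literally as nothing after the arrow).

aa->; baa->a

  | babaaa => baaa => aa => ε
  | bbaa => ba
  | aababbbaaa => babbbaaa => babbaa => baba
  | babbbbabba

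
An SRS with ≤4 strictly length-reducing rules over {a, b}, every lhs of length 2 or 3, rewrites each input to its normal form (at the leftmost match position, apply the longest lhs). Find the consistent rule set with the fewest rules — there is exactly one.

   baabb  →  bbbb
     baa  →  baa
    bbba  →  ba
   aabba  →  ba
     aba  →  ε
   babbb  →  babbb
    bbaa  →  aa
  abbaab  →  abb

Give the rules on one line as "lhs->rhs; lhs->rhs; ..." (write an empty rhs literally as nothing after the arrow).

  | baabb => bbbb
  | baa
  | bbba => ba
  | aabba => bbba => ba

aab->bb; aba->; bba->a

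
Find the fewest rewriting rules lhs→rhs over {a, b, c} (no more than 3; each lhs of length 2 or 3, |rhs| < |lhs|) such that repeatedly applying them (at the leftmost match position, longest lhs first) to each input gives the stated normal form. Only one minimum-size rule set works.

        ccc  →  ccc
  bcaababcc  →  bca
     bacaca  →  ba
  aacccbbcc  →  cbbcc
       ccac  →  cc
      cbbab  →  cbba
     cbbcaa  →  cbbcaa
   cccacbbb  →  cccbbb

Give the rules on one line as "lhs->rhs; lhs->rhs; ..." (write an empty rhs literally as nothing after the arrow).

ab->a; ac->

  | ccc
  | bcaababcc => bcaaabcc => bcaaacc => bcaac => bca
  | bacaca => baca => ba
  | aacccbbcc => accbbcc => cbbcc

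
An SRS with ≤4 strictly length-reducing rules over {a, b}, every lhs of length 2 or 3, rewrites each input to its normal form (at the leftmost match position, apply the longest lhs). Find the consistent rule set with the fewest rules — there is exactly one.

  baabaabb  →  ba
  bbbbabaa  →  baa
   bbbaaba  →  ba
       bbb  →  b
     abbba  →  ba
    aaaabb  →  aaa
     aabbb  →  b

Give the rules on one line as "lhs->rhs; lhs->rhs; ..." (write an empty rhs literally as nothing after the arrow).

  | baabaabb => babaabb => bbaabb => baabb => ba
  | bbbbabaa => bbbabaa => bbabaa => babaa => bbaa => baa
  | bbbaaba => bbaaba => baaba => baba => bba => ba
  | bbb => bb => b

ab->b; abb->; bb->b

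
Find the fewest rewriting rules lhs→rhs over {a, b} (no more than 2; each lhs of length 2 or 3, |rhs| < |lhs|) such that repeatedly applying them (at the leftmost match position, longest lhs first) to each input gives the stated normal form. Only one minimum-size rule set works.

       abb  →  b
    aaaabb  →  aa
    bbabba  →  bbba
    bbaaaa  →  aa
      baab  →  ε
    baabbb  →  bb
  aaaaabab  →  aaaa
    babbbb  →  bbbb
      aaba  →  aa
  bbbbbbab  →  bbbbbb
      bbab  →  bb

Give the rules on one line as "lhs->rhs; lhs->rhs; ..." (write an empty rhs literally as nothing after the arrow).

  | abb => b
  | aaaabb => aaab => aa
  | bbabba => bbba
  | bbaaaa => baaa => aa

ab->; baa->a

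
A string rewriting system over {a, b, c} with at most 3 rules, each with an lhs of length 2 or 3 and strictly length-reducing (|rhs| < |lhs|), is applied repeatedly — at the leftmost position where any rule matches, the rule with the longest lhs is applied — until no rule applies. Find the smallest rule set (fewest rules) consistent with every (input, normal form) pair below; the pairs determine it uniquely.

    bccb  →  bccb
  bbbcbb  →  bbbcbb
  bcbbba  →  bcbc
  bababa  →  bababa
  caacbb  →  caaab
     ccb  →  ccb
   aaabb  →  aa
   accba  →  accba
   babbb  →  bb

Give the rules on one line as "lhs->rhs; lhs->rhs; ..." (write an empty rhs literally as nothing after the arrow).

  | bccb
  | bbbcbb
  | bcbbba => bcbc
  | bababa

abb->; acb->aa; bba->c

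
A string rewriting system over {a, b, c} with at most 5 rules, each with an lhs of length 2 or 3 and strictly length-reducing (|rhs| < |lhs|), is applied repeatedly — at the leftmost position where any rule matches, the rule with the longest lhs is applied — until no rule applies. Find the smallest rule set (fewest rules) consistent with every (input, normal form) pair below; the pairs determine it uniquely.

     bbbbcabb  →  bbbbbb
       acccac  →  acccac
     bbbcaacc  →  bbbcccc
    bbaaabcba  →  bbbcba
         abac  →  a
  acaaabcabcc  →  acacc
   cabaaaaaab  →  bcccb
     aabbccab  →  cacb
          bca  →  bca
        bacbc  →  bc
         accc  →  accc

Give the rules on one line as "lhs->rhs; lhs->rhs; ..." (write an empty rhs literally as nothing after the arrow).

  | bbbbcabb => bbbbbb
  | acccac
  | bbbcaacc => bbbcccc
  | bbaaabcba => bbcabcba => bbbcba

aa->c; bac->; cab->b; cbb->ca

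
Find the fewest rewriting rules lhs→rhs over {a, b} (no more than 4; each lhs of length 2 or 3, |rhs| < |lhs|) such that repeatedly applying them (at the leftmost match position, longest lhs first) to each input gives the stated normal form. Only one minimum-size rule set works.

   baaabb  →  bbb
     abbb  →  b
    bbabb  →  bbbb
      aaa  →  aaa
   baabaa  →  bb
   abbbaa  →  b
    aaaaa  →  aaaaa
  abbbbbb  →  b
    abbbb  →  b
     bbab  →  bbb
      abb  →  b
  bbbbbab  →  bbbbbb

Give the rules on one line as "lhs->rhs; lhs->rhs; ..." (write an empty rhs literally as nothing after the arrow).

  | baaabb => baabb => babb => bbb
  | abbb => abb => ab => b
  | bbabb => bbbb
  | aaa

ab->b; abb->ab; ba->b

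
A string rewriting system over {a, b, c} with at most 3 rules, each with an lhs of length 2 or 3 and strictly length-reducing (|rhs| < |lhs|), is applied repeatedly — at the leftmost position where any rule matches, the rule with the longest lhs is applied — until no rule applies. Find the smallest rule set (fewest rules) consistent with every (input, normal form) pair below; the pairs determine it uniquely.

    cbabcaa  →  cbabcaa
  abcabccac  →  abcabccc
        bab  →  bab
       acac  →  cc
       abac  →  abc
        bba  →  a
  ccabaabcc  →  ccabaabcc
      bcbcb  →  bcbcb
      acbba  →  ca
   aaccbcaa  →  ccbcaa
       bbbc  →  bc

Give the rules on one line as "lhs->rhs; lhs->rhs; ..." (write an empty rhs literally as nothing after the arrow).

ac->c; bb->

  | cbabcaa
  | abcabccac => abcabccc
  | bab
  | acac => cac => cc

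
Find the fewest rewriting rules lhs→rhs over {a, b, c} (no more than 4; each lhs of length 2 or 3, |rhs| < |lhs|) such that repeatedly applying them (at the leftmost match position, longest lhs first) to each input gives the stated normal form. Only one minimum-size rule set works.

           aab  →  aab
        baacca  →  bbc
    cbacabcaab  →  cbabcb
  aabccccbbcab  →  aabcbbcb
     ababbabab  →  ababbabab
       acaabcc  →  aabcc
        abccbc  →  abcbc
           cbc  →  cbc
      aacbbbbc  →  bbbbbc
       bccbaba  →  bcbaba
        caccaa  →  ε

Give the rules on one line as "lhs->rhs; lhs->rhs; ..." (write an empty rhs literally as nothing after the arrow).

aac->b; bca->bc; ca->; ccb->cb

  | aab
  | baacca => bbca => bbc
  | cbacabcaab => cbabcaab => cbabcab => cbabcb
  | aabccccbbcab => aabcccbbcab => aabccbbcab => aabcbbcab => aabcbbcb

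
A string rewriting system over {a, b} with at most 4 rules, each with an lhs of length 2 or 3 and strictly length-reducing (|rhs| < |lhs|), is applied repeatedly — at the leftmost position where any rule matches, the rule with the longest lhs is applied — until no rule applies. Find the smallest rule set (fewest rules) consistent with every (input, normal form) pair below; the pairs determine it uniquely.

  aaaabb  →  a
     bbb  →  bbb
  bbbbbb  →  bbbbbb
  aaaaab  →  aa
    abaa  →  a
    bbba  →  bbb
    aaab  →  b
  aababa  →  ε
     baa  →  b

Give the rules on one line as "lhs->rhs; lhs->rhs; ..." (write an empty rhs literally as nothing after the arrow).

  | aaaabb => abb => ab => a
  | bbb
  | bbbbbb
  | aaaaab => aab => aa

aaa->; ab->a; aba->; ba->b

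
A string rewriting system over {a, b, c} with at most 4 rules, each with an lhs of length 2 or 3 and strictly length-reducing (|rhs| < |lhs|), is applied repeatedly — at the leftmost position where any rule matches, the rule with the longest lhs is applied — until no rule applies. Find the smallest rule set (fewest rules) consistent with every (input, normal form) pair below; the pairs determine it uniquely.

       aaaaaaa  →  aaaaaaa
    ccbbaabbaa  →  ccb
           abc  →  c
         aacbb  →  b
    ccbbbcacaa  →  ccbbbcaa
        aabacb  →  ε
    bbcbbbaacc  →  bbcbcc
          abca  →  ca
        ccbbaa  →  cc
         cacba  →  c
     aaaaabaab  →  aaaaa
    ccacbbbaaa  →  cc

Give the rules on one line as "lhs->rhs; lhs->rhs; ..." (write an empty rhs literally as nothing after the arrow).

  | aaaaaaa
  | ccbbaabbaa => ccbabbaa => ccbbbaa => ccbba => ccb
  | abc => c
  | aacbb => abb => b

ab->; ac->; ba->; bab->bb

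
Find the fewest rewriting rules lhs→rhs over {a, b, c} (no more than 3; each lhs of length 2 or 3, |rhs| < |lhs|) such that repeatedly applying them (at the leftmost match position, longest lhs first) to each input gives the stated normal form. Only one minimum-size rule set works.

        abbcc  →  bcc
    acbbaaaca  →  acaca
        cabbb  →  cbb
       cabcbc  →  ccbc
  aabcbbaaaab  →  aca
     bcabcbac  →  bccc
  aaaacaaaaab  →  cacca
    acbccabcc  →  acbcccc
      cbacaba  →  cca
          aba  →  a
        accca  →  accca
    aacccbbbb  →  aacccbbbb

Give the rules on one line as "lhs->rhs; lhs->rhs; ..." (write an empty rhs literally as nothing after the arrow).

  | abbcc => bcc
  | acbbaaaca => acbaaca => acaca
  | cabbb => cbb
  | cabcbc => ccbc

aaa->c; ab->; ba->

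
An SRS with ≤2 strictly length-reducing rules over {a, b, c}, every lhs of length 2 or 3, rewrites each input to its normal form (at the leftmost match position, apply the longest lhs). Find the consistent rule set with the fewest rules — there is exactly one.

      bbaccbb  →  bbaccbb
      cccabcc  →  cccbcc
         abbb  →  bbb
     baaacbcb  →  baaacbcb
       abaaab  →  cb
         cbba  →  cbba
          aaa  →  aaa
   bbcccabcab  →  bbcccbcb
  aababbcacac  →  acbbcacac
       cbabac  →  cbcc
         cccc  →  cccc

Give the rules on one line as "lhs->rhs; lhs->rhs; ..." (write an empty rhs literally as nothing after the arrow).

ab->b; aba->c

  | bbaccbb
  | cccabcc => cccbcc
  | abbb => bbb
  | baaacbcb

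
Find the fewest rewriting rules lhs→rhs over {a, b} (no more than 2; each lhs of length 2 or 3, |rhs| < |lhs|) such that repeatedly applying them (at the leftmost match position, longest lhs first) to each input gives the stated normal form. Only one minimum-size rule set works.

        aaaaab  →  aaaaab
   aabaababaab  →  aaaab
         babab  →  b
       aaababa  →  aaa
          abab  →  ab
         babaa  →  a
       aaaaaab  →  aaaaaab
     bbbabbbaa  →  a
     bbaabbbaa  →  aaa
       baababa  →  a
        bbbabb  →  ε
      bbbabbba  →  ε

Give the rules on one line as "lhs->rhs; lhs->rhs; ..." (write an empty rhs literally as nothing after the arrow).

  | aaaaab
  | aabaababaab => aaababaab => aaabaab => aaaab
  | babab => bab => b
  | aaababa => aaaba => aaa

ba->; bb->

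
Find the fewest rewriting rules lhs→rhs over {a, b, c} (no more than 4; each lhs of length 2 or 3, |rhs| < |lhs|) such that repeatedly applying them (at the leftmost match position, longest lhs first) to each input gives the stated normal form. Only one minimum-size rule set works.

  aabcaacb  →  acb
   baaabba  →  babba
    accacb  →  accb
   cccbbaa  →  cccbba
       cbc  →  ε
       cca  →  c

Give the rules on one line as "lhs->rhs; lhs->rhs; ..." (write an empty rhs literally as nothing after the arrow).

aa->a; bc->a; ca->

  | aabcaacb => abcaacb => aaaacb => aaacb => aacb => acb
  | baaabba => baabba => babba
  | accacb => accb
  | cccbbaa => cccbba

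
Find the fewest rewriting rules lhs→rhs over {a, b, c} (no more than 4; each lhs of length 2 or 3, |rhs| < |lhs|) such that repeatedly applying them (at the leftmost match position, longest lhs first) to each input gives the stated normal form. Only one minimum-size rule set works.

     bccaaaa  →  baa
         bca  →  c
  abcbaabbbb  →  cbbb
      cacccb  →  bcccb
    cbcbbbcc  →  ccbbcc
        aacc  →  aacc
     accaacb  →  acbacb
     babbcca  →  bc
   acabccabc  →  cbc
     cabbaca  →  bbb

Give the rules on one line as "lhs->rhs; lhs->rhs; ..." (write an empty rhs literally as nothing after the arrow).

  | bccaaaa => bcbaaa => caaa => baa
  | bca => c
  | abcbaabbbb => cbaabbbb => cbabbb => cbbb
  | cacccb => bcccb

ab->; bca->c; bcb->c; ca->b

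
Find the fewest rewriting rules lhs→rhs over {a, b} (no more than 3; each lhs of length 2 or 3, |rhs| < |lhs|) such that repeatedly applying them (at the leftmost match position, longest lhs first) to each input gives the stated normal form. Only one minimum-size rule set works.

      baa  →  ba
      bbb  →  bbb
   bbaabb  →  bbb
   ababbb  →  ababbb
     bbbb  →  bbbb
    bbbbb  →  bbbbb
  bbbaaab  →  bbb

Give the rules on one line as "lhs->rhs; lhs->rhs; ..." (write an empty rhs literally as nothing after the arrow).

aa->a; aab->

  | baa => ba
  | bbb
  | bbaabb => bbb
  | ababbb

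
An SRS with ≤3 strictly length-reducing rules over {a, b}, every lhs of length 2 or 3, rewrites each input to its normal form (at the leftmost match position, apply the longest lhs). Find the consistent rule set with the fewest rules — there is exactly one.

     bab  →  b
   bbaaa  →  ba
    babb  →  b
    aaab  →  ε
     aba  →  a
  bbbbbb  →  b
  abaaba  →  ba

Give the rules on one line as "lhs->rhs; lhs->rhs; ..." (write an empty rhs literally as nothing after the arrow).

aa->; ab->; bb->b

  | bab => b
  | bbaaa => baaa => ba
  | babb => bb => b
  | aaab => ab => ε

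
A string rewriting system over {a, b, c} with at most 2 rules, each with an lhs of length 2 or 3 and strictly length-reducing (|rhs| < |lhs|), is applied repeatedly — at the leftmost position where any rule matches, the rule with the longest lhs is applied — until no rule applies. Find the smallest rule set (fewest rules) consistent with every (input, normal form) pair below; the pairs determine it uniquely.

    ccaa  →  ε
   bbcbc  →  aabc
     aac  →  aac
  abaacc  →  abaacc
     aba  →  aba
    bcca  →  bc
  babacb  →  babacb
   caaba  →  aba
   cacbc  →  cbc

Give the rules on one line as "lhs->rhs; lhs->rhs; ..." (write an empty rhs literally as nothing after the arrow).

  | ccaa => ca => ε
  | bbcbc => aabc
  | aac
  | abaacc

bbc->aa; ca->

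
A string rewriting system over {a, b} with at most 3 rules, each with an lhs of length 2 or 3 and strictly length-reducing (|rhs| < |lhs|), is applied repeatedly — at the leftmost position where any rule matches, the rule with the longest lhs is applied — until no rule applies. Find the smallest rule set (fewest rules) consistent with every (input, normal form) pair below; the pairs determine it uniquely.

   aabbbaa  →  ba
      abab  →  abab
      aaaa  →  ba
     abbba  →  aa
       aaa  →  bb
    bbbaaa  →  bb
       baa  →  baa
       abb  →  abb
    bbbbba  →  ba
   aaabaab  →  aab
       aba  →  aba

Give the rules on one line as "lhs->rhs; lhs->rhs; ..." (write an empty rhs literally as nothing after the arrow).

  | aabbbaa => aaaa => bba => ba
  | abab
  | aaaa => bba => ba
  | abbba => aa

aaa->bb; bba->ba; bbb->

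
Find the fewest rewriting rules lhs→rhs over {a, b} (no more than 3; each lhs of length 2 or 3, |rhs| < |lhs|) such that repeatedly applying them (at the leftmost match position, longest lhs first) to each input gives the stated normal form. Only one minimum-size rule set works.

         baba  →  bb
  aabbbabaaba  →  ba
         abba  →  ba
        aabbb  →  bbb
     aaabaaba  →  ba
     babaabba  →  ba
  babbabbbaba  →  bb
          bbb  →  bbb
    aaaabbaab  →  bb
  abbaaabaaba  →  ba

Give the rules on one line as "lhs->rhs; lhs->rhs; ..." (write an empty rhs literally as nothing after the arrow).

  | baba => bab => bb
  | aabbbabaaba => abbbabaaba => bbbabaaba => bbabaaba => babaaba => bababa => babba => bbba => bba => ba
  | abba => bba => ba
  | aabbb => abbb => bbb

ab->b; aba->ab; bba->ba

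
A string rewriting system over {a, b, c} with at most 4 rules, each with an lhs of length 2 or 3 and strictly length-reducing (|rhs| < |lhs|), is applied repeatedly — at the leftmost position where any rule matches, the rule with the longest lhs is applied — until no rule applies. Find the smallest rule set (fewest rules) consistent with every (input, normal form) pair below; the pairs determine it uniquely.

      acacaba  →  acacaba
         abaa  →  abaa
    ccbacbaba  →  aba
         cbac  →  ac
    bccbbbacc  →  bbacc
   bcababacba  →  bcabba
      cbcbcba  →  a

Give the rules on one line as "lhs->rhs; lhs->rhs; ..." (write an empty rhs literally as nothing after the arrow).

acb->b; bab->b; cb->

  | acacaba
  | abaa
  | ccbacbaba => cacbaba => cbaba => aba
  | cbac => ac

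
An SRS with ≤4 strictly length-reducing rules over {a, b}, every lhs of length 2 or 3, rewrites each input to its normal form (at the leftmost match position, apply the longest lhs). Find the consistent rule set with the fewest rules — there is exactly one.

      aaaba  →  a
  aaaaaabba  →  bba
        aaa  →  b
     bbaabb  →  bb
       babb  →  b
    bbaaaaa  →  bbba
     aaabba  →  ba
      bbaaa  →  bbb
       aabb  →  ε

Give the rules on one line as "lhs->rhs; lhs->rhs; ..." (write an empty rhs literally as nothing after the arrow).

aa->a; aaa->ab; ab->b; abb->

  | aaaba => abba => a
  | aaaaaabba => abaaabba => baaabba => babbba => bba
  | aaa => ab => b
  | bbaabb => bbabb => bb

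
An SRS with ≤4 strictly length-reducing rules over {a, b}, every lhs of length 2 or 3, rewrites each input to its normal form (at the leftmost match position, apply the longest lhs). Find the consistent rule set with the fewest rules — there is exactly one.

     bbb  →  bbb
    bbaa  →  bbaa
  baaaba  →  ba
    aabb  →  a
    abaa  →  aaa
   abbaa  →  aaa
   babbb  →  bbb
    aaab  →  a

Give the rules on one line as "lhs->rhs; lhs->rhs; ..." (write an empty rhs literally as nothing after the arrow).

aab->ab; ab->a; bab->b

  | bbb
  | bbaa
  | baaaba => baaba => baba => ba
  | aabb => abb => ab => a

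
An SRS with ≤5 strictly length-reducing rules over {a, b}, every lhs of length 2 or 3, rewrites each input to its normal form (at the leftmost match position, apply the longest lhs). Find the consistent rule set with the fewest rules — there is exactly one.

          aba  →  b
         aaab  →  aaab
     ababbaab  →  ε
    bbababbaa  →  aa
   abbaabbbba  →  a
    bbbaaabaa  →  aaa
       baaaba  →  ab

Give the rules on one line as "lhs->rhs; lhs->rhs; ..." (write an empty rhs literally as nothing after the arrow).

  | aba => b
  | aaab
  | ababbaab => bbbaab => bbab => ba => ε
  | bbababbaa => baabbaa => abbaa => aa

aba->b; abb->; ba->; bab->a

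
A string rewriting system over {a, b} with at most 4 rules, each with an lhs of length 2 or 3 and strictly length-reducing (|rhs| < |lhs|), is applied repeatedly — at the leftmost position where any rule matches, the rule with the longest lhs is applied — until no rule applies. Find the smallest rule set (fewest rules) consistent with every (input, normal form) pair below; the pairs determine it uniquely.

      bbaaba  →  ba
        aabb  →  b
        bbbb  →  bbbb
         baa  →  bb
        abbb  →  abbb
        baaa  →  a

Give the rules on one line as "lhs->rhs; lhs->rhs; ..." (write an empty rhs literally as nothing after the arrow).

aa->b; aab->aa; bba->a

  | bbaaba => aaba => aaa => ba
  | aabb => aab => aa => b
  | bbbb
  | baa => bb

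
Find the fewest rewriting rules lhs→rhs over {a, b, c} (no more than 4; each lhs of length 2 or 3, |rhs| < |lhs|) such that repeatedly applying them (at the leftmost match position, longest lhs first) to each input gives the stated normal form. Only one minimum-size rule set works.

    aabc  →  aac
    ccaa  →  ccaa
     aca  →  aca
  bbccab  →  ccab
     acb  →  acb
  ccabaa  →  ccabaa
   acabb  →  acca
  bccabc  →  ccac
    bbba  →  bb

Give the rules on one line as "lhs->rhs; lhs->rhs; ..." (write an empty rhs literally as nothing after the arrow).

abb->ca; bba->b; bc->c

  | aabc => aac
  | ccaa
  | aca
  | bbccab => bccab => ccab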